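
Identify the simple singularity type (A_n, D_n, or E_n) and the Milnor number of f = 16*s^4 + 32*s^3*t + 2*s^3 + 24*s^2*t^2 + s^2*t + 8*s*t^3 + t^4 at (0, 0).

The Hessian of f at 0 has rank 0. Corank 2; j^3 = s^2*(2*s + t) has shape L^2 M (L != M), so D-series; mu = 5 gives D_5.

Type D5, Milnor number mu = 5.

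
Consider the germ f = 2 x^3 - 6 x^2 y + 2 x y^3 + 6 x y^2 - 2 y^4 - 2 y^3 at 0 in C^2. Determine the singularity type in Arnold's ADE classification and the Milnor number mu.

The Hessian of f at 0 has rank 0. Corank 2; j^3 = 2*(x - y)^3 is a perfect cube, so E-series; the 4-jet and mu = 7 give E_7.

Type E_{7}, Milnor number mu = 7.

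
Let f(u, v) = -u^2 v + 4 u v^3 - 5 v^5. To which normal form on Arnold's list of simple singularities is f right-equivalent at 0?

The Hessian of f at 0 is [[0, 0], [0, 0]] with rank 0, so corank 2. A Groebner basis of the Jacobian ideal J(f) in C{u,v} is {u^3, u^2*v, 2*u^2 + u*v^2, -u*v/2 + v^3}; counting standard monomials gives mu = 6. Corank 2; j^3 = -u^2*v has shape L^2 M (L != M), so D-series; mu = 6 gives D_6.

D_6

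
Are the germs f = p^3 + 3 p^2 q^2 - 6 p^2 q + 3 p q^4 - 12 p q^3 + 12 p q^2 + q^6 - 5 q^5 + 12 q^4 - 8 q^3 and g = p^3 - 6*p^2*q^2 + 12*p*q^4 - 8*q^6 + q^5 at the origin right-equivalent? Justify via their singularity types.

Yes.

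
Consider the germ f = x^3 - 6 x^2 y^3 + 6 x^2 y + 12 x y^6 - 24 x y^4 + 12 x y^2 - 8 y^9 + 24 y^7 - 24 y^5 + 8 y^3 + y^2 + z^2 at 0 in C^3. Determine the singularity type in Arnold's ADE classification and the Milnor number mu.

The Hessian of f at 0 has rank 2. Corank 1: A-series; mu = 2 gives A_2.

Type A_2, Milnor number mu = 2.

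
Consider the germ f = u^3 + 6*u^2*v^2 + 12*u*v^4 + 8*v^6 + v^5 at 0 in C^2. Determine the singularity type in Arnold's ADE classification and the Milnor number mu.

The Hessian of f at 0 has rank 0. Corank 2; j^3 = u^3 is a perfect cube, so E-series; the 5-jet and mu = 8 give E_8.

Type E_{8}, Milnor number mu = 8.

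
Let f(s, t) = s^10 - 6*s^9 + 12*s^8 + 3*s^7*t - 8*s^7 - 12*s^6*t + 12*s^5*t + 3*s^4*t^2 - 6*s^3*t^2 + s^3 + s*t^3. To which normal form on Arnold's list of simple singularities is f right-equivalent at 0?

E_7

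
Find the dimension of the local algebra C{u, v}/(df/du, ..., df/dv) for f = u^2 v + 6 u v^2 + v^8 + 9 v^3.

The Hessian of f at 0 is [[0, 0], [0, 0]] with rank 0, so corank 2. A Groebner basis of the Jacobian ideal J(f) in C{u,v} is {u^2/8 + v^7 - 9*v^2/8, u^3 + 27*v^3, u*v + 3*v^2}; counting standard monomials gives mu = 9. Corank 2; j^3 = v*(u + 3*v)^2 has shape L^2 M (L != M), so D-series; mu = 9 gives D_9.

9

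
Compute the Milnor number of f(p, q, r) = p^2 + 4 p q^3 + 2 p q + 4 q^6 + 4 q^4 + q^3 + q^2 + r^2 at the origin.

The Hessian of f at 0 has rank 2. Corank 1: A-series; mu = 2 gives A_2.

2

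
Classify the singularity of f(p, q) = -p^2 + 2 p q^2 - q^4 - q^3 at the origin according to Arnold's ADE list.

The Hessian of f at 0 is [[-2, 0], [0, 0]] with rank 1, so corank 1. A Groebner basis of the Jacobian ideal J(f) in C{p,q} is {q^2, p}; counting standard monomials gives mu = 2. Corank 1: A-series; mu = 2 gives A_2.

A_2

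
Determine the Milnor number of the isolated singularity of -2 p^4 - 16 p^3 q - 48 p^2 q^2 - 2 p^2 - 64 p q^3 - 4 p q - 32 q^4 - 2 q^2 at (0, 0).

The Hessian of f at 0 has rank 1. Corank 1: A-series; mu = 3 gives A_3.

3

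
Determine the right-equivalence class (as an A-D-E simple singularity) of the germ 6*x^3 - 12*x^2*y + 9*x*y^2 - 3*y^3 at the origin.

D4

The Hessian of f at 0 has rank 0. Corank 2; j^3 = 3*(x - y)*(2*x^2 - 2*x*y + y^2) splits into three distinct lines over C (the quadratic factor has nonzero discriminant), so D_4.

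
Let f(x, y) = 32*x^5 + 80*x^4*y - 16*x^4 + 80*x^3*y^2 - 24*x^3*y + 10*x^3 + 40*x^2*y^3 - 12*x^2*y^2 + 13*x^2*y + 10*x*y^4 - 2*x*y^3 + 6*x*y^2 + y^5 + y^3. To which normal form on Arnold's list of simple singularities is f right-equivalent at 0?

The Hessian of f at 0 has rank 0. Corank 2; j^3 = (2*x + y)*(5*x^2 + 4*x*y + y^2) splits into three distinct lines over C (the quadratic factor has nonzero discriminant), so D_4.

D_4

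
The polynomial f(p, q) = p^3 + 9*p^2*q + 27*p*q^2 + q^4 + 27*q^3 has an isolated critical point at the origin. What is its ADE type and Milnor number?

Type E_6, Milnor number mu = 6.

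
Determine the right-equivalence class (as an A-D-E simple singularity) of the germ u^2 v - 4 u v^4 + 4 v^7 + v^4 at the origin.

D_5

The Hessian of f at 0 is [[0, 0], [0, 0]] with rank 0, so corank 2. A Groebner basis of the Jacobian ideal J(f) in C{u,v} is {u^3, u^2/4 + v^3, u*v}; counting standard monomials gives mu = 5. Corank 2; j^3 = u^2*v has shape L^2 M (L != M), so D-series; mu = 5 gives D_5.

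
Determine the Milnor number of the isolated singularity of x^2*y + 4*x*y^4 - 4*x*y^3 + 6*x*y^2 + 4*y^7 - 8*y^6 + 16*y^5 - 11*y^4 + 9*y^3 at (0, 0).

5

The Hessian of f at 0 is [[0, 0], [0, 0]] with rank 0, so corank 2. A Groebner basis of the Jacobian ideal J(f) in C{x,y} is {x*y^2 + 3*x*y/2 + 9*y^2/2, -x*y/2 + y^3 - 3*y^2/2, x^2 + 8*x*y + 15*y^2}; counting standard monomials gives mu = 5. Corank 2; j^3 = y*(x + 3*y)^2 has shape L^2 M (L != M), so D-series; mu = 5 gives D_5.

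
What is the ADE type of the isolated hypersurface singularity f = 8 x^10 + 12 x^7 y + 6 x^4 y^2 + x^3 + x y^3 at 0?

The Hessian of f at 0 has rank 0. Corank 2; j^3 = x^3 is a perfect cube, so E-series; the 4-jet and mu = 7 give E_7.

E7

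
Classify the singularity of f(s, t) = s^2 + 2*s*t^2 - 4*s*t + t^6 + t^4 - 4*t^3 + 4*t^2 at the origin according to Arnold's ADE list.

A_{5}

The Hessian of f at 0 has rank 1. Corank 1: A-series; mu = 5 gives A_5.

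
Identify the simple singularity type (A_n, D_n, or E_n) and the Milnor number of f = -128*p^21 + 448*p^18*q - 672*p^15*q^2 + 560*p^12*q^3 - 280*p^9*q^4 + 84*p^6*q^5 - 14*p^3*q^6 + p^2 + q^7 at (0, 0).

Type A6, Milnor number mu = 6.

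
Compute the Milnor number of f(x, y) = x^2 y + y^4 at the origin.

5

The Hessian of f at 0 has rank 0. Corank 2; j^3 = x^2*y has shape L^2 M (L != M), so D-series; mu = 5 gives D_5.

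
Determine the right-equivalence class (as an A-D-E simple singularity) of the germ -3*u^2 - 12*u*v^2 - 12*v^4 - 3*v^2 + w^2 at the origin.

A_1

The Hessian of f at 0 has rank 3. Corank 0: nondegenerate Morse point, so A_1.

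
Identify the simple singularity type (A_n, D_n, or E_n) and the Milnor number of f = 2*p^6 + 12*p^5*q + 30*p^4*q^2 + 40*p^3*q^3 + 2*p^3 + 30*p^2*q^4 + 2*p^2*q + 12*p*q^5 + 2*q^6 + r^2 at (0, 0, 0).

Type D7, Milnor number mu = 7.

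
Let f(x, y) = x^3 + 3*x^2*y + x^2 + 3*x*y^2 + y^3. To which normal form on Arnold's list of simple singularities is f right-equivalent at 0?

A_2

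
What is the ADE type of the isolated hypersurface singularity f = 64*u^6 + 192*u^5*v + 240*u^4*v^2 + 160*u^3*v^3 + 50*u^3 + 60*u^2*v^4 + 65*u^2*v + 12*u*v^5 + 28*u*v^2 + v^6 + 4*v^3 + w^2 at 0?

D_7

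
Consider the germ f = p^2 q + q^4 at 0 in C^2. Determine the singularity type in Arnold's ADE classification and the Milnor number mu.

Type D5, Milnor number mu = 5.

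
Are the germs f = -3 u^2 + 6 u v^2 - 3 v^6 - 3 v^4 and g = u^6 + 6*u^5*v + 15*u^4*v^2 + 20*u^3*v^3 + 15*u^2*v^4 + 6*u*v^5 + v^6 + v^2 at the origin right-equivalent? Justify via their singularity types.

The Hessian of f at 0 is [[-6, 0], [0, 0]] with rank 1, so corank 1. A Groebner basis of the Jacobian ideal J(f) in C{u,v} is {u^3, u^2*v, -u + v^2}; counting standard monomials gives mu = 5. Corank 1: A-series; mu = 5 gives A_5. The Hessian of g at 0 is [[0, 0], [0, 2]] with rank 1, so corank 1. A Groebner basis of the Jacobian ideal J(g) in C{u,v} is {u^5, v}; counting standard monomials gives mu = 5. Corank 1: A-series; mu = 5 gives A_5. Both have type A_5, hence right-equivalent.

Yes.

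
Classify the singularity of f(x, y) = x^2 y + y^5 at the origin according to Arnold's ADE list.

D6

The Hessian of f at 0 has rank 0. Corank 2; j^3 = x^2*y has shape L^2 M (L != M), so D-series; mu = 6 gives D_6.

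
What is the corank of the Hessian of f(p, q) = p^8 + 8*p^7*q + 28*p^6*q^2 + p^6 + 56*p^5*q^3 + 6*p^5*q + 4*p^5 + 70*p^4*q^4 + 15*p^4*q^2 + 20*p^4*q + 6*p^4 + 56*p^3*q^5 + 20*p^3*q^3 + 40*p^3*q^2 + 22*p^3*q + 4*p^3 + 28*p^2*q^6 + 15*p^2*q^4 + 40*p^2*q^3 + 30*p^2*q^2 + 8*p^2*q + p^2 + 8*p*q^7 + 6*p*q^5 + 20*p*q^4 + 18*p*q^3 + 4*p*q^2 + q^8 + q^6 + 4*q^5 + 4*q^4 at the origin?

1

Hessian at 0 has rank 1.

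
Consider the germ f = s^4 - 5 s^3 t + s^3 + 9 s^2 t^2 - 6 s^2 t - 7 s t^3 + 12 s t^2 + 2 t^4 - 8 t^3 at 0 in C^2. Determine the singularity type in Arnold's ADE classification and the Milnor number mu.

Type E_7, Milnor number mu = 7.

The Hessian of f at 0 has rank 0. Corank 2; j^3 = (s - 2*t)^3 is a perfect cube, so E-series; the 4-jet and mu = 7 give E_7.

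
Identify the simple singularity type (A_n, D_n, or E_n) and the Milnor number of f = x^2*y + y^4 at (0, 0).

The Hessian of f at 0 has rank 0. Corank 2; j^3 = x^2*y has shape L^2 M (L != M), so D-series; mu = 5 gives D_5.

Type D5, Milnor number mu = 5.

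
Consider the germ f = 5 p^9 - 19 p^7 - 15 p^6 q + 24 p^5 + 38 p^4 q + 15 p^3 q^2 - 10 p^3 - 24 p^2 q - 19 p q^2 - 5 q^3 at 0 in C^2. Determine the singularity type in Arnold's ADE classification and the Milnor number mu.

Type D_{4}, Milnor number mu = 4.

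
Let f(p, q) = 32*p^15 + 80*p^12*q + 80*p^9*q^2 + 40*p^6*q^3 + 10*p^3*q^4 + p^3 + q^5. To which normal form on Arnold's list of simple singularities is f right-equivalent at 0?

E8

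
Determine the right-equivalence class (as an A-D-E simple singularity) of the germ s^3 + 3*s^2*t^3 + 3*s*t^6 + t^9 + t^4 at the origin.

E6

The Hessian of f at 0 is [[0, 0], [0, 0]] with rank 0, so corank 2. A Groebner basis of the Jacobian ideal J(f) in C{s,t} is {t^3, s^2}; counting standard monomials gives mu = 6. Corank 2; j^3 = s^3 is a perfect cube, so E-series; the 4-jet and mu = 6 give E_6.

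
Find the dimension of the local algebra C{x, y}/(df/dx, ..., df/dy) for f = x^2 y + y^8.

9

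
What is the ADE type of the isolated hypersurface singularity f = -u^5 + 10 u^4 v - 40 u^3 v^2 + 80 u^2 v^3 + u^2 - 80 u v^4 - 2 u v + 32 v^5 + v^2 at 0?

A4

The Hessian of f at 0 is [[2, -2], [-2, 2]] with rank 1, so corank 1. A Groebner basis of the Jacobian ideal J(f) in C{u,v} is {v^4, u - v}; counting standard monomials gives mu = 4. Corank 1: A-series; mu = 4 gives A_4.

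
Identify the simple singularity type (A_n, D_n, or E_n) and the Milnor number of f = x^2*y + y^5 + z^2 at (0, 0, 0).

Type D_{6}, Milnor number mu = 6.

The Hessian of f at 0 has rank 1. Corank 2; j^3 = x^2*y has shape L^2 M (L != M), so D-series; mu = 6 gives D_6.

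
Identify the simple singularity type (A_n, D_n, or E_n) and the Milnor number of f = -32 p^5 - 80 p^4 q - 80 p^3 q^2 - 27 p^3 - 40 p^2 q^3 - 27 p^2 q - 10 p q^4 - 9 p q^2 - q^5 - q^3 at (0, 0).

Type E_{8}, Milnor number mu = 8.

The Hessian of f at 0 is [[0, 0], [0, 0]] with rank 0, so corank 2. A Groebner basis of the Jacobian ideal J(f) in C{p,q} is {q^5, p*q^3 + 3*q^4/8, p^2 + 2*p*q/3 + q^2/9}; counting standard monomials gives mu = 8. Corank 2; j^3 = -(3*p + q)^3 is a perfect cube, so E-series; the 5-jet and mu = 8 give E_8.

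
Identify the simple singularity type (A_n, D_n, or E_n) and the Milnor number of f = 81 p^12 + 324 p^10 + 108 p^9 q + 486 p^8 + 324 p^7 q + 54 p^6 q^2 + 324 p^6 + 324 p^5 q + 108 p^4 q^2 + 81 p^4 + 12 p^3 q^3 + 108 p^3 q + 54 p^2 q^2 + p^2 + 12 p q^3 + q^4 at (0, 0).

The Hessian of f at 0 has rank 1. Corank 1: A-series; mu = 3 gives A_3.

Type A_{3}, Milnor number mu = 3.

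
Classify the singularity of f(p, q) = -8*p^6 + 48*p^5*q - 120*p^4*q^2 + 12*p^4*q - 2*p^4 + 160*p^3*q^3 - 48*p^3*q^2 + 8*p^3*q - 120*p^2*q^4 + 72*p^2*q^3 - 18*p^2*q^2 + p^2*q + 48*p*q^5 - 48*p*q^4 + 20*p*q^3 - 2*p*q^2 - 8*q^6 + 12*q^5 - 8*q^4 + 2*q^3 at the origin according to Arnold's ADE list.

D_4

The Hessian of f at 0 is [[0, 0], [0, 0]] with rank 0, so corank 2. A Groebner basis of the Jacobian ideal J(f) in C{p,q} is {q^3, p^2 + 2*q^2, p*q - q^2}; counting standard monomials gives mu = 4. Corank 2; j^3 = q*(p^2 - 2*p*q + 2*q^2) splits into three distinct lines over C (the quadratic factor has nonzero discriminant), so D_4.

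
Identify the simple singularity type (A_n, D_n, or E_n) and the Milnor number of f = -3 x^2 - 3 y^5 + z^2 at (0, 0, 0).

Type A4, Milnor number mu = 4.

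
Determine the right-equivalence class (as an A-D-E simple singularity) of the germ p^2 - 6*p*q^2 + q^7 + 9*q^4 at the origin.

The Hessian of f at 0 has rank 1. Corank 1: A-series; mu = 6 gives A_6.

A6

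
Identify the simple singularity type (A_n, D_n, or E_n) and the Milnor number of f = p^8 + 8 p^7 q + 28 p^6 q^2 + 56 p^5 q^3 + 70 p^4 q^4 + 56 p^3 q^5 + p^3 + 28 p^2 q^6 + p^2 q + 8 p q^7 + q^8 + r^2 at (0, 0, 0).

Type D_{9}, Milnor number mu = 9.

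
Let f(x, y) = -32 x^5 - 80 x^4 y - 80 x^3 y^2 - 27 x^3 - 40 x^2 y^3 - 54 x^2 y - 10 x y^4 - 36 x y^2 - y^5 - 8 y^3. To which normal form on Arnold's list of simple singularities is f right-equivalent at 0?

E_8

The Hessian of f at 0 has rank 0. Corank 2; j^3 = -(3*x + 2*y)^3 is a perfect cube, so E-series; the 5-jet and mu = 8 give E_8.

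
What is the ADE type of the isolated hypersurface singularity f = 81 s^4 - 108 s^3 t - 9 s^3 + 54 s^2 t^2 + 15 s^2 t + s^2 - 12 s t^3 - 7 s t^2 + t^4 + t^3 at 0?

The Hessian of f at 0 is [[2, 0], [0, 0]] with rank 1, so corank 1. A Groebner basis of the Jacobian ideal J(f) in C{s,t} is {t^2, s}; counting standard monomials gives mu = 2. Corank 1: A-series; mu = 2 gives A_2.

A_2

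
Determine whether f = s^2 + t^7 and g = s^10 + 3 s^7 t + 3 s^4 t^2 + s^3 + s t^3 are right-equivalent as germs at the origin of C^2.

No.

The Hessian of f at 0 is [[2, 0], [0, 0]] with rank 1, so corank 1. A Groebner basis of the Jacobian ideal J(f) in C{s,t} is {t^6, s}; counting standard monomials gives mu = 6. Corank 1: A-series; mu = 6 gives A_6. The Hessian of g at 0 is [[0, 0], [0, 0]] with rank 0, so corank 2. A Groebner basis of the Jacobian ideal J(g) in C{s,t} is {s^3, s*t^2, 3*s^2 + t^3}; counting standard monomials gives mu = 7. Corank 2; j^3 = s^3 is a perfect cube, so E-series; the 4-jet and mu = 7 give E_7. f is A_6 but g is E_7, hence not right-equivalent.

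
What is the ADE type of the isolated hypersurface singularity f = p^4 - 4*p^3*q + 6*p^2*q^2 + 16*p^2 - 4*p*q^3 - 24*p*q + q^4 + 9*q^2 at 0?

The Hessian of f at 0 is [[32, -24], [-24, 18]] with rank 1, so corank 1. A Groebner basis of the Jacobian ideal J(f) in C{p,q} is {q^3, p - 3*q/4}; counting standard monomials gives mu = 3. Corank 1: A-series; mu = 3 gives A_3.

A_3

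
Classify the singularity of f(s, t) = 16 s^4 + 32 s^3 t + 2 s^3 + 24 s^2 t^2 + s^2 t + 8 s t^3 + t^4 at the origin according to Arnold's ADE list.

D5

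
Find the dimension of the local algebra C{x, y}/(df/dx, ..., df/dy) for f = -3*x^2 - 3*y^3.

The Hessian of f at 0 is [[-6, 0], [0, 0]] with rank 1, so corank 1. A Groebner basis of the Jacobian ideal J(f) in C{x,y} is {y^2, x}; counting standard monomials gives mu = 2. Corank 1: A-series; mu = 2 gives A_2.

2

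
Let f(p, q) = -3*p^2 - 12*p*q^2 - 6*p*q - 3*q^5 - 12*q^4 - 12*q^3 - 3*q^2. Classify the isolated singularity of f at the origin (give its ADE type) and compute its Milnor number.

The Hessian of f at 0 is [[-6, -6], [-6, -6]] with rank 1, so corank 1. A Groebner basis of the Jacobian ideal J(f) in C{p,q} is {p^2 + 2*p*q - p/2 - q/2, p/2 + q^2 + q/2}; counting standard monomials gives mu = 4. Corank 1: A-series; mu = 4 gives A_4.

Type A_4, Milnor number mu = 4.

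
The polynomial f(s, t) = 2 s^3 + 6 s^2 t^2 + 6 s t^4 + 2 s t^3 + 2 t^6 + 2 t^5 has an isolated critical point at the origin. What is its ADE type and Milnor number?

Type E7, Milnor number mu = 7.

The Hessian of f at 0 has rank 0. Corank 2; j^3 = 2*s^3 is a perfect cube, so E-series; the 4-jet and mu = 7 give E_7.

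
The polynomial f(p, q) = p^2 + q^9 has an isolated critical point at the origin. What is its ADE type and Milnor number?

The Hessian of f at 0 is [[2, 0], [0, 0]] with rank 1, so corank 1. A Groebner basis of the Jacobian ideal J(f) in C{p,q} is {q^8, p}; counting standard monomials gives mu = 8. Corank 1: A-series; mu = 8 gives A_8.

Type A8, Milnor number mu = 8.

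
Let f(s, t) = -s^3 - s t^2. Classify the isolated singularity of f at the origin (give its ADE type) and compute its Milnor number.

Type D_4, Milnor number mu = 4.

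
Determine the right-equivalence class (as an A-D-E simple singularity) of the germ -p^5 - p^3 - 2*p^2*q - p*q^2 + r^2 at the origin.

The Hessian of f at 0 has rank 1. Corank 2; j^3 = -p*(p + q)^2 has shape L^2 M (L != M), so D-series; mu = 6 gives D_6.

D_{6}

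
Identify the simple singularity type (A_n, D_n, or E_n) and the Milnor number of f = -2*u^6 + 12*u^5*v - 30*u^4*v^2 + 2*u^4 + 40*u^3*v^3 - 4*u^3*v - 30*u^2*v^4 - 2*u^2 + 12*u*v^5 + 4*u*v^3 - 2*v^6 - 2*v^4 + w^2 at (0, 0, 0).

The Hessian of f at 0 is [[-4, 0, 0], [0, 0, 0], [0, 0, 2]] with rank 2, so corank 1. A Groebner basis of the Jacobian ideal J(f) in C{u,v,w} is {v^3, u, w}; counting standard monomials gives mu = 3. Corank 1: A-series; mu = 3 gives A_3.

Type A_3, Milnor number mu = 3.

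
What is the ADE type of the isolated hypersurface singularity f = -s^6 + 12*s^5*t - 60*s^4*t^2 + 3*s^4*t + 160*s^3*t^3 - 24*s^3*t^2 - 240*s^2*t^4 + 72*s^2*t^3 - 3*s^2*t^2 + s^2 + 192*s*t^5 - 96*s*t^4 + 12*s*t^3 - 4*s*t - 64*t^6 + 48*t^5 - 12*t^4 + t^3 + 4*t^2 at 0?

A_2

The Hessian of f at 0 is [[2, -4], [-4, 8]] with rank 1, so corank 1. A Groebner basis of the Jacobian ideal J(f) in C{s,t} is {t^2, s - 2*t}; counting standard monomials gives mu = 2. Corank 1: A-series; mu = 2 gives A_2.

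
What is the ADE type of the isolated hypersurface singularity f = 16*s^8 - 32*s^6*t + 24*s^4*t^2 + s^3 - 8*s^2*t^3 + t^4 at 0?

E_6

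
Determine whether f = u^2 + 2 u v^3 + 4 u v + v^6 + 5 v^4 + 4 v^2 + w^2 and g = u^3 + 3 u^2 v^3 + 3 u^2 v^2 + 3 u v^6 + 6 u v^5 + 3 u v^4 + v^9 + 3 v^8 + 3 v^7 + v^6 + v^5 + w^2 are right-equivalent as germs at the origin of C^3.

The Hessian of f at 0 has rank 2. Corank 1: A-series; mu = 3 gives A_3. The Hessian of g at 0 has rank 1. Corank 2; j^3 = u^3 is a perfect cube, so E-series; the 5-jet and mu = 8 give E_8. f is A_3 but g is E_8, hence not right-equivalent.

No.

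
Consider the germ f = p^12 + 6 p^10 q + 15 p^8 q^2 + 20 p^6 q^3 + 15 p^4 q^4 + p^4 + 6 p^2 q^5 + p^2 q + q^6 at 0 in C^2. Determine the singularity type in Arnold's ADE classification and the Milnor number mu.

The Hessian of f at 0 has rank 0. Corank 2; j^3 = p^2*q has shape L^2 M (L != M), so D-series; mu = 7 gives D_7.

Type D_7, Milnor number mu = 7.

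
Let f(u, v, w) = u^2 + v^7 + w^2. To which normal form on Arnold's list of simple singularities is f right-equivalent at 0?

The Hessian of f at 0 has rank 2. Corank 1: A-series; mu = 6 gives A_6.

A_{6}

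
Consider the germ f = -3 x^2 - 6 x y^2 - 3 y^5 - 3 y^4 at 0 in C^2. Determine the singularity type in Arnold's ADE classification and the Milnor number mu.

Type A_{4}, Milnor number mu = 4.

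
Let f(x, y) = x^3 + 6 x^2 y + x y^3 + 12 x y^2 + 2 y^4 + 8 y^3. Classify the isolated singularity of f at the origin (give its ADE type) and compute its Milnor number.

The Hessian of f at 0 has rank 0. Corank 2; j^3 = (x + 2*y)^3 is a perfect cube, so E-series; the 4-jet and mu = 7 give E_7.

Type E_7, Milnor number mu = 7.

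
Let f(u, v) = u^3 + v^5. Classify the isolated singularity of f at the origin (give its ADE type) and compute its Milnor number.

The Hessian of f at 0 has rank 0. Corank 2; j^3 = u^3 is a perfect cube, so E-series; the 5-jet and mu = 8 give E_8.

Type E_{8}, Milnor number mu = 8.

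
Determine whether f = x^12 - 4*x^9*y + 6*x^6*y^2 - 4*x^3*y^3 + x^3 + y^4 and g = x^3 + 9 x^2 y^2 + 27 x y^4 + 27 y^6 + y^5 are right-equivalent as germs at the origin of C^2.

No.

The Hessian of f at 0 is [[0, 0], [0, 0]] with rank 0, so corank 2. A Groebner basis of the Jacobian ideal J(f) in C{x,y} is {y^3, x^2}; counting standard monomials gives mu = 6. Corank 2; j^3 = x^3 is a perfect cube, so E-series; the 4-jet and mu = 6 give E_6. The Hessian of g at 0 is [[0, 0], [0, 0]] with rank 0, so corank 2. A Groebner basis of the Jacobian ideal J(g) in C{x,y} is {y^4, x^3, x^2/6 + x*y^2}; counting standard monomials gives mu = 8. Corank 2; j^3 = x^3 is a perfect cube, so E-series; the 5-jet and mu = 8 give E_8. f is E_6 but g is E_8, hence not right-equivalent.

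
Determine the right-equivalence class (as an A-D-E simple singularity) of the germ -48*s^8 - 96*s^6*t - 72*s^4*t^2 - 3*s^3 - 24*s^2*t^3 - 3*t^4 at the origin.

The Hessian of f at 0 has rank 0. Corank 2; j^3 = -3*s^3 is a perfect cube, so E-series; the 4-jet and mu = 6 give E_6.

E_6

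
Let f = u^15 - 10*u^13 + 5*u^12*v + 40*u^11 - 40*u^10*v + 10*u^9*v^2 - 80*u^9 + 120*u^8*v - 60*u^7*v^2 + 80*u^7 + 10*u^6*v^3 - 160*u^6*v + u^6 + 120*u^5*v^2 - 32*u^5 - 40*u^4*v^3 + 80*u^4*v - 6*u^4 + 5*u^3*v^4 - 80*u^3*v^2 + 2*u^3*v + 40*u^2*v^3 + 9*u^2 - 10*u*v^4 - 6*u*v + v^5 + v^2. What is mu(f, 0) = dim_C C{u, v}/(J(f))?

4

The Hessian of f at 0 is [[18, -6], [-6, 2]] with rank 1, so corank 1. A Groebner basis of the Jacobian ideal J(f) in C{u,v} is {-81*u + v^3 + 27*v, u^2 - v^2/9, u*v - v^2/3}; counting standard monomials gives mu = 4. Corank 1: A-series; mu = 4 gives A_4.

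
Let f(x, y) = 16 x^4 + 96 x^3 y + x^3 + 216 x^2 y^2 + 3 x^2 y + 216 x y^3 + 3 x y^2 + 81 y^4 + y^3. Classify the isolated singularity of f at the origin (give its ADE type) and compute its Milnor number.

Type E6, Milnor number mu = 6.

The Hessian of f at 0 is [[0, 0], [0, 0]] with rank 0, so corank 2. A Groebner basis of the Jacobian ideal J(f) in C{x,y} is {y^4, x*y^2 + 7*y^3/6, x^2 + 2*x*y + y^2}; counting standard monomials gives mu = 6. Corank 2; j^3 = (x + y)^3 is a perfect cube, so E-series; the 4-jet and mu = 6 give E_6.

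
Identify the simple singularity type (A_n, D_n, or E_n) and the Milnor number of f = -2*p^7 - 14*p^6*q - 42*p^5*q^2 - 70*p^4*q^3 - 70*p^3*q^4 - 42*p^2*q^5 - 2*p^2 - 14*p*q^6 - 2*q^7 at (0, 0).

Type A6, Milnor number mu = 6.

The Hessian of f at 0 is [[-4, 0], [0, 0]] with rank 1, so corank 1. A Groebner basis of the Jacobian ideal J(f) in C{p,q} is {q^6, p}; counting standard monomials gives mu = 6. Corank 1: A-series; mu = 6 gives A_6.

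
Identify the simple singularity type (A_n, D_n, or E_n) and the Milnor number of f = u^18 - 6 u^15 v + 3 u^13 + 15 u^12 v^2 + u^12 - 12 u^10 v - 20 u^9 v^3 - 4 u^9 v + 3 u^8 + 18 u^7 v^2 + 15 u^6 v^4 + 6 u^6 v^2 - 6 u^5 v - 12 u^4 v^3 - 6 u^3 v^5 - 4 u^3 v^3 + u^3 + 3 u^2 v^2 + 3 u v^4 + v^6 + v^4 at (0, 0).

Type E_{6}, Milnor number mu = 6.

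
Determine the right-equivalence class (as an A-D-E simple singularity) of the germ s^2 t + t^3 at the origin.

D_{4}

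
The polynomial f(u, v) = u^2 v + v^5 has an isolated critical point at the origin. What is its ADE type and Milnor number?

Type D_6, Milnor number mu = 6.

The Hessian of f at 0 is [[0, 0], [0, 0]] with rank 0, so corank 2. A Groebner basis of the Jacobian ideal J(f) in C{u,v} is {u^2/5 + v^4, u^3, u*v}; counting standard monomials gives mu = 6. Corank 2; j^3 = u^2*v has shape L^2 M (L != M), so D-series; mu = 6 gives D_6.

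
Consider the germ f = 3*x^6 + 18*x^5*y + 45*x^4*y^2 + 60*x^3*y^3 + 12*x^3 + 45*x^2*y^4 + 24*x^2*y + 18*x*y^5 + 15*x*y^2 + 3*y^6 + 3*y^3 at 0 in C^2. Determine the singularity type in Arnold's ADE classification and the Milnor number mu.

Type D_7, Milnor number mu = 7.

The Hessian of f at 0 is [[0, 0], [0, 0]] with rank 0, so corank 2. A Groebner basis of the Jacobian ideal J(f) in C{x,y} is {-32*x*y/3 + y^5 - 16*y^2/3, x*y^2 + y^3/2, x^2 + 3*x*y/2 + y^2/2}; counting standard monomials gives mu = 7. Corank 2; j^3 = 3*(x + y)*(2*x + y)^2 has shape L^2 M (L != M), so D-series; mu = 7 gives D_7.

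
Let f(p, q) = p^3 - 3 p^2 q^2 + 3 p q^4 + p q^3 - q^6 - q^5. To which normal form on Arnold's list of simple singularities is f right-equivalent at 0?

The Hessian of f at 0 has rank 0. Corank 2; j^3 = p^3 is a perfect cube, so E-series; the 4-jet and mu = 7 give E_7.

E7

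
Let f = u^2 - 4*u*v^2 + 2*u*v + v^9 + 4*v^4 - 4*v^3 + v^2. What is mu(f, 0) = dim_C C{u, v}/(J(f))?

8

The Hessian of f at 0 is [[2, 2], [2, 2]] with rank 1, so corank 1. A Groebner basis of the Jacobian ideal J(f) in C{u,v} is {u^4 + 4*u^3*v + 3*u^3 + 5*u^2*v + 5*u^2/4 + 3*u*v/2 + u/8 + v/8, -u/2 + v^2 - v/2}; counting standard monomials gives mu = 8. Corank 1: A-series; mu = 8 gives A_8.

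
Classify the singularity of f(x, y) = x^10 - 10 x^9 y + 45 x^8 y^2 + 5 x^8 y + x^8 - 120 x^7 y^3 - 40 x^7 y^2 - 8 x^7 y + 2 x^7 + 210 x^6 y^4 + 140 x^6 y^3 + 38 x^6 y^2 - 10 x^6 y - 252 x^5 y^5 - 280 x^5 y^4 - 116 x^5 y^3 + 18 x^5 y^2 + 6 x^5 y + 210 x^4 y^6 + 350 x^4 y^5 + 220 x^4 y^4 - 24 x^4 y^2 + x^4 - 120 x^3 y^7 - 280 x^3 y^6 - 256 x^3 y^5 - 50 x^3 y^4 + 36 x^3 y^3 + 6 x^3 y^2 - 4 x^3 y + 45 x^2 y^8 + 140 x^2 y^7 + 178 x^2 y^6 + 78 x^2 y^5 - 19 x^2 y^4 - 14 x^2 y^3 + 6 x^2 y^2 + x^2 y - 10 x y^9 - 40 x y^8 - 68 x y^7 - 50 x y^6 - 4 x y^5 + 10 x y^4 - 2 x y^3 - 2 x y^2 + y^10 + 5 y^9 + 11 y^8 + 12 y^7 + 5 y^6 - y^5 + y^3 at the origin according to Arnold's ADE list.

The Hessian of f at 0 has rank 0. Corank 2; j^3 = y*(x - y)^2 has shape L^2 M (L != M), so D-series; mu = 5 gives D_5.

D_5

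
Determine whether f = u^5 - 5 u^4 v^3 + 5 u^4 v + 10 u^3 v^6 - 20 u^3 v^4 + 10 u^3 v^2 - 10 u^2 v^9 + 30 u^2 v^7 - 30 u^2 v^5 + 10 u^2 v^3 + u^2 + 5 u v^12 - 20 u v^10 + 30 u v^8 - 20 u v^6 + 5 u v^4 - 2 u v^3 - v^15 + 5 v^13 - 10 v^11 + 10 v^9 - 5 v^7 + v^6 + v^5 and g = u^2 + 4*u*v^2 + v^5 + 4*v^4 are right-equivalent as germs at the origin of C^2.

The Hessian of f at 0 has rank 1. Corank 1: A-series; mu = 4 gives A_4. The Hessian of g at 0 has rank 1. Corank 1: A-series; mu = 4 gives A_4. Both have type A_4, hence right-equivalent.

Yes.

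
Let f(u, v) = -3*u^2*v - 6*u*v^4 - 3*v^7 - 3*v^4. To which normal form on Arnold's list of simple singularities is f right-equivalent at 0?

D_{5}

The Hessian of f at 0 has rank 0. Corank 2; j^3 = -3*u^2*v has shape L^2 M (L != M), so D-series; mu = 5 gives D_5.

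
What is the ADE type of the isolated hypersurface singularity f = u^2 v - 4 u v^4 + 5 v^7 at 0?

D_8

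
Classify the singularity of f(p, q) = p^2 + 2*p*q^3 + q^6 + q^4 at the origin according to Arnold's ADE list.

A_3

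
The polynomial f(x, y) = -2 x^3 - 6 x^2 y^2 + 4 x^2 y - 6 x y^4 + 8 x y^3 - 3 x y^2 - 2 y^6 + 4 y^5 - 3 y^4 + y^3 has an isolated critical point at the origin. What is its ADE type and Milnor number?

Type D_4, Milnor number mu = 4.

The Hessian of f at 0 is [[0, 0], [0, 0]] with rank 0, so corank 2. A Groebner basis of the Jacobian ideal J(f) in C{x,y} is {y^3, x^2 - 3*y^2/2, x*y - 3*y^2/2}; counting standard monomials gives mu = 4. Corank 2; j^3 = -(x - y)*(2*x^2 - 2*x*y + y^2) splits into three distinct lines over C (the quadratic factor has nonzero discriminant), so D_4.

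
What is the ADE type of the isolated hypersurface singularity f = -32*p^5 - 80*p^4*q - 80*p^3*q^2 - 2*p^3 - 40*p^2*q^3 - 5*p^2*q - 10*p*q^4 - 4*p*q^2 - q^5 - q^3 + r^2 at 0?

D_{6}

The Hessian of f at 0 has rank 1. Corank 2; j^3 = -(p + q)^2*(2*p + q) has shape L^2 M (L != M), so D-series; mu = 6 gives D_6.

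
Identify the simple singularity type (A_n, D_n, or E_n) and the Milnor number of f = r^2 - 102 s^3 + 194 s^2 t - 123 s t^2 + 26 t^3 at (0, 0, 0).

Type D4, Milnor number mu = 4.

The Hessian of f at 0 has rank 1. Corank 2; j^3 = -(3*s - 2*t)*(34*s^2 - 42*s*t + 13*t^2) splits into three distinct lines over C (the quadratic factor has nonzero discriminant), so D_4.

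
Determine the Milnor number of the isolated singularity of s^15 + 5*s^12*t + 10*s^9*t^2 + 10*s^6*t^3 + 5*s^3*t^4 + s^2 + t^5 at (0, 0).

4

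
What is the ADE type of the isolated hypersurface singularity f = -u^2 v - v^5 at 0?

D_{6}

The Hessian of f at 0 is [[0, 0], [0, 0]] with rank 0, so corank 2. A Groebner basis of the Jacobian ideal J(f) in C{u,v} is {u^2/5 + v^4, u^3, u*v}; counting standard monomials gives mu = 6. Corank 2; j^3 = -u^2*v has shape L^2 M (L != M), so D-series; mu = 6 gives D_6.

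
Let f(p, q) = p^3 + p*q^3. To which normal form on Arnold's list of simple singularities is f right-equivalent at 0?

E7

The Hessian of f at 0 has rank 0. Corank 2; j^3 = p^3 is a perfect cube, so E-series; the 4-jet and mu = 7 give E_7.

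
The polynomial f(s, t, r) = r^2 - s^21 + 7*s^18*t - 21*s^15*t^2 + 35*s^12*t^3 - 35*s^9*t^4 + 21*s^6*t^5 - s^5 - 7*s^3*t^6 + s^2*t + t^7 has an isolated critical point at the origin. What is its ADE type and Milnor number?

Type D_{8}, Milnor number mu = 8.

The Hessian of f at 0 has rank 1. Corank 2; j^3 = s^2*t has shape L^2 M (L != M), so D-series; mu = 8 gives D_8.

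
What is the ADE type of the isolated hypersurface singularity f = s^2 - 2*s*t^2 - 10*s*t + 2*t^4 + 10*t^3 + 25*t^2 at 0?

A3

The Hessian of f at 0 is [[2, -10], [-10, 50]] with rank 1, so corank 1. A Groebner basis of the Jacobian ideal J(f) in C{s,t} is {s^2 - 25*s + 125*t, s*t - 5*s + 25*t, -s + t^2 + 5*t}; counting standard monomials gives mu = 3. Corank 1: A-series; mu = 3 gives A_3.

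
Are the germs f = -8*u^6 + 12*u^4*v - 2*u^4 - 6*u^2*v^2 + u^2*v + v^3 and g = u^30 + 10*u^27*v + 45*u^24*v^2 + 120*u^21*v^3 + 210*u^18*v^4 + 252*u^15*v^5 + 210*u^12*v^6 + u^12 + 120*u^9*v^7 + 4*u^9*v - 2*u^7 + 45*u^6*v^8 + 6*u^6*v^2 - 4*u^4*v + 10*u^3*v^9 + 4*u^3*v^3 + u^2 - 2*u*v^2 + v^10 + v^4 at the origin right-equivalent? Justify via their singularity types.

No.

The Hessian of f at 0 is [[0, 0], [0, 0]] with rank 0, so corank 2. A Groebner basis of the Jacobian ideal J(f) in C{u,v} is {v^3, u^2 + 3*v^2, u*v}; counting standard monomials gives mu = 4. Corank 2; j^3 = v*(u^2 + v^2) splits into three distinct lines over C (the quadratic factor has nonzero discriminant), so D_4. The Hessian of g at 0 is [[2, 0], [0, 0]] with rank 1, so corank 1. A Groebner basis of the Jacobian ideal J(g) in C{u,v} is {u^4 - u*v/2 + v^3/2, u^3*v - u/2 + v^2/2, -u^2 + v^4, -u^2 + u*v^2}; counting standard monomials gives mu = 9. Corank 1: A-series; mu = 9 gives A_9. f is D_4 but g is A_9, hence not right-equivalent.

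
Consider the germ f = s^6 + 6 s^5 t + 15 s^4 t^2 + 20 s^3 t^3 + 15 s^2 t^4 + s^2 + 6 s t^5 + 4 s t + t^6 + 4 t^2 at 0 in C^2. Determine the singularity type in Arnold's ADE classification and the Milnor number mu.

Type A_{5}, Milnor number mu = 5.

The Hessian of f at 0 has rank 1. Corank 1: A-series; mu = 5 gives A_5.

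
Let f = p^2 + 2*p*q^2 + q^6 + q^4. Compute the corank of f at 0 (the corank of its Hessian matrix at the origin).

1

The Hessian at 0 is [[2, 0], [0, 0]] of rank 1; hence corank 1.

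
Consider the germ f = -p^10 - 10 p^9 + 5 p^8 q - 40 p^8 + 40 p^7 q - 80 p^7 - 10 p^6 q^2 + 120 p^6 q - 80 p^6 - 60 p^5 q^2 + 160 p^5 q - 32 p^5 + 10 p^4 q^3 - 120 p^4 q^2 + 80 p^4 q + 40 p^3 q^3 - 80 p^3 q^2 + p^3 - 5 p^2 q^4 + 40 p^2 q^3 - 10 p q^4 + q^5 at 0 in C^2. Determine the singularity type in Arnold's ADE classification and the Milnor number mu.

Type E_8, Milnor number mu = 8.

The Hessian of f at 0 has rank 0. Corank 2; j^3 = p^3 is a perfect cube, so E-series; the 5-jet and mu = 8 give E_8.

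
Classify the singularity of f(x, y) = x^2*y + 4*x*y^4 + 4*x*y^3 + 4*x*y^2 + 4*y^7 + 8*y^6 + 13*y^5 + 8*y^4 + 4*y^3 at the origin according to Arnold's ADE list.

The Hessian of f at 0 is [[0, 0], [0, 0]] with rank 0, so corank 2. A Groebner basis of the Jacobian ideal J(f) in C{x,y} is {x^3 - 16*x^2 - 68*x*y - 72*y^2, x^2*y + 4*x^2 + 18*x*y + 20*y^2, x*y^2 - x*y - 2*y^2, -x^2 - 7*x*y/2 + y^3 - 3*y^2}; counting standard monomials gives mu = 6. Corank 2; j^3 = y*(x + 2*y)^2 has shape L^2 M (L != M), so D-series; mu = 6 gives D_6.

D_6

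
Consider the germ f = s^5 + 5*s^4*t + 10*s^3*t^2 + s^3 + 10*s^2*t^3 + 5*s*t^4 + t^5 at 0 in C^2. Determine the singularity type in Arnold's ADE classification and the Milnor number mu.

The Hessian of f at 0 is [[0, 0], [0, 0]] with rank 0, so corank 2. A Groebner basis of the Jacobian ideal J(f) in C{s,t} is {t^5, s*t^3 + t^4/4, s^2}; counting standard monomials gives mu = 8. Corank 2; j^3 = s^3 is a perfect cube, so E-series; the 5-jet and mu = 8 give E_8.

Type E8, Milnor number mu = 8.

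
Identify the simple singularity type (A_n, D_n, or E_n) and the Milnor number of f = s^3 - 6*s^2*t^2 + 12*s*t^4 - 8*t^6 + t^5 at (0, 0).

Type E8, Milnor number mu = 8.

The Hessian of f at 0 is [[0, 0], [0, 0]] with rank 0, so corank 2. A Groebner basis of the Jacobian ideal J(f) in C{s,t} is {t^4, s^3, -s^2/4 + s*t^2}; counting standard monomials gives mu = 8. Corank 2; j^3 = s^3 is a perfect cube, so E-series; the 5-jet and mu = 8 give E_8.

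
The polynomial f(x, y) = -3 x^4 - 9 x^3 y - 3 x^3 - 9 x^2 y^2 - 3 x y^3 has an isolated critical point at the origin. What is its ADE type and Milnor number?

Type E_{7}, Milnor number mu = 7.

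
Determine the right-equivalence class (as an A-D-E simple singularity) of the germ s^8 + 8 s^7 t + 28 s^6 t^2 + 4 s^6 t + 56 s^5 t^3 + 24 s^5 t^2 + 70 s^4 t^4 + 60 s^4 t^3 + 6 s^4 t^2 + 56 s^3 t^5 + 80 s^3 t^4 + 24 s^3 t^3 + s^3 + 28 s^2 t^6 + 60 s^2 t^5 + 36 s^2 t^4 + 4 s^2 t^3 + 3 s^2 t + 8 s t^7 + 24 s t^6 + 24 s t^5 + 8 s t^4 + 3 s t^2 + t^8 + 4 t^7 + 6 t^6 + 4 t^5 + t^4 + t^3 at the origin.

The Hessian of f at 0 is [[0, 0], [0, 0]] with rank 0, so corank 2. A Groebner basis of the Jacobian ideal J(f) in C{s,t} is {t^3, s^2 + 2*s*t + t^2}; counting standard monomials gives mu = 6. Corank 2; j^3 = (s + t)^3 is a perfect cube, so E-series; the 4-jet and mu = 6 give E_6.

E_6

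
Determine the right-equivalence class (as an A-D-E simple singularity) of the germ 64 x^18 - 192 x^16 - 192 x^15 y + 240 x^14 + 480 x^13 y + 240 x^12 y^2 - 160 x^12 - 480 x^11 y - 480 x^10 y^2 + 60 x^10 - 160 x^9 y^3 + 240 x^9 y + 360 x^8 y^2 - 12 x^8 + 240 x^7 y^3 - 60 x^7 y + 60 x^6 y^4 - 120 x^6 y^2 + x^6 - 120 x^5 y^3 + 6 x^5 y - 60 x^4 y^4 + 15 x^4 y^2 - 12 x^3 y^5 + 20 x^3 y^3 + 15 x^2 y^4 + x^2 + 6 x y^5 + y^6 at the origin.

A5

The Hessian of f at 0 is [[2, 0], [0, 0]] with rank 1, so corank 1. A Groebner basis of the Jacobian ideal J(f) in C{x,y} is {y^5, x}; counting standard monomials gives mu = 5. Corank 1: A-series; mu = 5 gives A_5.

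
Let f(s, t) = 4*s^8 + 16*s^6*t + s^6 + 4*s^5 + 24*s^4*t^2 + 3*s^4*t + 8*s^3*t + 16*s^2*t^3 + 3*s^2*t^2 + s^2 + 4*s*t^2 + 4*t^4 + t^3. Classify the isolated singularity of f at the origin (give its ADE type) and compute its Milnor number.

The Hessian of f at 0 is [[2, 0], [0, 0]] with rank 1, so corank 1. A Groebner basis of the Jacobian ideal J(f) in C{s,t} is {t^2, s}; counting standard monomials gives mu = 2. Corank 1: A-series; mu = 2 gives A_2.

Type A_{2}, Milnor number mu = 2.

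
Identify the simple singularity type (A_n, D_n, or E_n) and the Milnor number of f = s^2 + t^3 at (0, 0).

The Hessian of f at 0 is [[2, 0], [0, 0]] with rank 1, so corank 1. A Groebner basis of the Jacobian ideal J(f) in C{s,t} is {t^2, s}; counting standard monomials gives mu = 2. Corank 1: A-series; mu = 2 gives A_2.

Type A_2, Milnor number mu = 2.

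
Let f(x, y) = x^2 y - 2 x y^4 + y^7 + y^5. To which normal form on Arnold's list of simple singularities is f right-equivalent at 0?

The Hessian of f at 0 is [[0, 0], [0, 0]] with rank 0, so corank 2. A Groebner basis of the Jacobian ideal J(f) in C{x,y} is {-x*y + y^4, x*y^2, x^2 + 5*x*y}; counting standard monomials gives mu = 6. Corank 2; j^3 = x^2*y has shape L^2 M (L != M), so D-series; mu = 6 gives D_6.

D6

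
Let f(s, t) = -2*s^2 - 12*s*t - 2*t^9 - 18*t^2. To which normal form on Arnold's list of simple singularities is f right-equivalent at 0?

The Hessian of f at 0 is [[-4, -12], [-12, -36]] with rank 1, so corank 1. A Groebner basis of the Jacobian ideal J(f) in C{s,t} is {t^8, s + 3*t}; counting standard monomials gives mu = 8. Corank 1: A-series; mu = 8 gives A_8.

A_8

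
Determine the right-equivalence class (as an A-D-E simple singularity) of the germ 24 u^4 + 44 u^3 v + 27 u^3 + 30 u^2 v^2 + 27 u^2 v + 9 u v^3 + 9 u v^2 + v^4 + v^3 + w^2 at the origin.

The Hessian of f at 0 has rank 1. Corank 2; j^3 = (3*u + v)^3 is a perfect cube, so E-series; the 4-jet and mu = 7 give E_7.

E_{7}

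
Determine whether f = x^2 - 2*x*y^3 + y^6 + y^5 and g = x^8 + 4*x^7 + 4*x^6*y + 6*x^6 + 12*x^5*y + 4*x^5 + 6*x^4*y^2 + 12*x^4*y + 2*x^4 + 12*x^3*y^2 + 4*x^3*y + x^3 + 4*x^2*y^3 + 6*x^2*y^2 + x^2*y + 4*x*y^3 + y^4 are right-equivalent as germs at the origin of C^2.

No.

The Hessian of f at 0 has rank 1. Corank 1: A-series; mu = 4 gives A_4. The Hessian of g at 0 has rank 0. Corank 2; j^3 = x^2*(x + y) has shape L^2 M (L != M), so D-series; mu = 5 gives D_5. f is A_4 but g is D_5, hence not right-equivalent.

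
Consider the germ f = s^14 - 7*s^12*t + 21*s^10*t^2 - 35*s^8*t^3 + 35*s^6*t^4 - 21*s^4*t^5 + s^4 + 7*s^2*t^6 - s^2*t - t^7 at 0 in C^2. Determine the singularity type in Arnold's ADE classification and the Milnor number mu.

Type D_8, Milnor number mu = 8.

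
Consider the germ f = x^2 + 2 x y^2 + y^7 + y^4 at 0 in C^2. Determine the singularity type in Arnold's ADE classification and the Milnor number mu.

Type A_{6}, Milnor number mu = 6.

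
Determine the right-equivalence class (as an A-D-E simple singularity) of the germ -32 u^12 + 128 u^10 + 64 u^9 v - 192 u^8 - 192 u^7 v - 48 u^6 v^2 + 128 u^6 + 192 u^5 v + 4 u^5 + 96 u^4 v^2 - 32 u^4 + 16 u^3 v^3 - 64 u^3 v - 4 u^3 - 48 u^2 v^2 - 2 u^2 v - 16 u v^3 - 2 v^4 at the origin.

The Hessian of f at 0 has rank 0. Corank 2; j^3 = -2*u^2*(2*u + v) has shape L^2 M (L != M), so D-series; mu = 5 gives D_5.

D_{5}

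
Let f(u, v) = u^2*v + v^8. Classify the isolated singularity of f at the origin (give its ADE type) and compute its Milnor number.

The Hessian of f at 0 has rank 0. Corank 2; j^3 = u^2*v has shape L^2 M (L != M), so D-series; mu = 9 gives D_9.

Type D9, Milnor number mu = 9.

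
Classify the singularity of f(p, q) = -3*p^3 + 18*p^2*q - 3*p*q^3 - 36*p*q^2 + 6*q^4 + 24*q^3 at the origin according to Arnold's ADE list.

The Hessian of f at 0 is [[0, 0], [0, 0]] with rank 0, so corank 2. A Groebner basis of the Jacobian ideal J(f) in C{p,q} is {p^3 - 6*p^2*q - 48*p^2 + 192*p*q - 192*q^2, 6*p^2 + p*q^2 - 24*p*q + 24*q^2, 3*p^2 - 12*p*q + q^3 + 12*q^2}; counting standard monomials gives mu = 7. Corank 2; j^3 = -3*(p - 2*q)^3 is a perfect cube, so E-series; the 4-jet and mu = 7 give E_7.

E_{7}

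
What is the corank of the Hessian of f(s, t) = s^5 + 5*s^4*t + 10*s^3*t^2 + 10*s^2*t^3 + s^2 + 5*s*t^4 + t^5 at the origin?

1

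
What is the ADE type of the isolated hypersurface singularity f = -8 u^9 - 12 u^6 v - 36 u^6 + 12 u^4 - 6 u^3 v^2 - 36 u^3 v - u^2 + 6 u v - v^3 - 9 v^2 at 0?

The Hessian of f at 0 is [[-2, 6], [6, -18]] with rank 1, so corank 1. A Groebner basis of the Jacobian ideal J(f) in C{u,v} is {v^2, u - 3*v}; counting standard monomials gives mu = 2. Corank 1: A-series; mu = 2 gives A_2.

A_{2}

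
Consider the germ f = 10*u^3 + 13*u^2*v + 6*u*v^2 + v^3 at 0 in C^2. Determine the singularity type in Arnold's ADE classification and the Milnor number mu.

The Hessian of f at 0 is [[0, 0], [0, 0]] with rank 0, so corank 2. A Groebner basis of the Jacobian ideal J(f) in C{u,v} is {v^3, u^2 - 3*v^2/11, u*v + 6*v^2/11}; counting standard monomials gives mu = 4. Corank 2; j^3 = (2*u + v)*(5*u^2 + 4*u*v + v^2) splits into three distinct lines over C (the quadratic factor has nonzero discriminant), so D_4.

Type D_4, Milnor number mu = 4.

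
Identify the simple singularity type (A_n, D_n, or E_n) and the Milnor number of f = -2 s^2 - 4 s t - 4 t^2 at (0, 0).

The Hessian of f at 0 has rank 2. Corank 0: nondegenerate Morse point, so A_1.

Type A1, Milnor number mu = 1.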